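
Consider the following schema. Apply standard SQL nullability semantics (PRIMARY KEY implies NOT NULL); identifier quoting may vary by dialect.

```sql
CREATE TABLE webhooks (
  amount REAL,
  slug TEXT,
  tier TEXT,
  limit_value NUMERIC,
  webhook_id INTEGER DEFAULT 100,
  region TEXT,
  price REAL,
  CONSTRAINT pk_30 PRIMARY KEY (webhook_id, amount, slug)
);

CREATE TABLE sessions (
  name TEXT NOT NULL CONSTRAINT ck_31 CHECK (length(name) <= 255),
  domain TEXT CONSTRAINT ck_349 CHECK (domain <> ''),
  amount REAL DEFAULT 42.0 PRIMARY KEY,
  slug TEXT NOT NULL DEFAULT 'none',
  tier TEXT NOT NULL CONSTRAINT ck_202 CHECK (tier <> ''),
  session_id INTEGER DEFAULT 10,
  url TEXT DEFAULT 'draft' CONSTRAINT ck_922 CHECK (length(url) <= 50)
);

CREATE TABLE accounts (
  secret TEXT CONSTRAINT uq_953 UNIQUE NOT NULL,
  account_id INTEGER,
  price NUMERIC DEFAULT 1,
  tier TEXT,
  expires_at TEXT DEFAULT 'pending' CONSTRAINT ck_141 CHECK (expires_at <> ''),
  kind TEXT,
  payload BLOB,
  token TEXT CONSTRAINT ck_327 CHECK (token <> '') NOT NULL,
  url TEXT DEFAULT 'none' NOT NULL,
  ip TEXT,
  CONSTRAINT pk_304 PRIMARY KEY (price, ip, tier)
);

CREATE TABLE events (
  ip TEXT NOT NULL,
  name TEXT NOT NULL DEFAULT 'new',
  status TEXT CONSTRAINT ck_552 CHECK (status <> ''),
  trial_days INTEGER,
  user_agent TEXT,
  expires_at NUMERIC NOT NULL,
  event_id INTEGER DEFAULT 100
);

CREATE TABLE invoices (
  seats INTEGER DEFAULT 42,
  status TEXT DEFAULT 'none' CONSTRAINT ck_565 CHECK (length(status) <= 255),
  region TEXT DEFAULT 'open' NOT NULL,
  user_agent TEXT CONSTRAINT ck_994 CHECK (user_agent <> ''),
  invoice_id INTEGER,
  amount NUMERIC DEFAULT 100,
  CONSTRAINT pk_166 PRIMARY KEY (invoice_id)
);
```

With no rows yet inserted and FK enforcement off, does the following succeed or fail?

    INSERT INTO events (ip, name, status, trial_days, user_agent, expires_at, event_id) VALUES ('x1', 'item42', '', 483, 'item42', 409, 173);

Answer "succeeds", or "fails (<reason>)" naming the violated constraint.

fails (CHECK on status)

The value '' for status violates CHECK (status <> '').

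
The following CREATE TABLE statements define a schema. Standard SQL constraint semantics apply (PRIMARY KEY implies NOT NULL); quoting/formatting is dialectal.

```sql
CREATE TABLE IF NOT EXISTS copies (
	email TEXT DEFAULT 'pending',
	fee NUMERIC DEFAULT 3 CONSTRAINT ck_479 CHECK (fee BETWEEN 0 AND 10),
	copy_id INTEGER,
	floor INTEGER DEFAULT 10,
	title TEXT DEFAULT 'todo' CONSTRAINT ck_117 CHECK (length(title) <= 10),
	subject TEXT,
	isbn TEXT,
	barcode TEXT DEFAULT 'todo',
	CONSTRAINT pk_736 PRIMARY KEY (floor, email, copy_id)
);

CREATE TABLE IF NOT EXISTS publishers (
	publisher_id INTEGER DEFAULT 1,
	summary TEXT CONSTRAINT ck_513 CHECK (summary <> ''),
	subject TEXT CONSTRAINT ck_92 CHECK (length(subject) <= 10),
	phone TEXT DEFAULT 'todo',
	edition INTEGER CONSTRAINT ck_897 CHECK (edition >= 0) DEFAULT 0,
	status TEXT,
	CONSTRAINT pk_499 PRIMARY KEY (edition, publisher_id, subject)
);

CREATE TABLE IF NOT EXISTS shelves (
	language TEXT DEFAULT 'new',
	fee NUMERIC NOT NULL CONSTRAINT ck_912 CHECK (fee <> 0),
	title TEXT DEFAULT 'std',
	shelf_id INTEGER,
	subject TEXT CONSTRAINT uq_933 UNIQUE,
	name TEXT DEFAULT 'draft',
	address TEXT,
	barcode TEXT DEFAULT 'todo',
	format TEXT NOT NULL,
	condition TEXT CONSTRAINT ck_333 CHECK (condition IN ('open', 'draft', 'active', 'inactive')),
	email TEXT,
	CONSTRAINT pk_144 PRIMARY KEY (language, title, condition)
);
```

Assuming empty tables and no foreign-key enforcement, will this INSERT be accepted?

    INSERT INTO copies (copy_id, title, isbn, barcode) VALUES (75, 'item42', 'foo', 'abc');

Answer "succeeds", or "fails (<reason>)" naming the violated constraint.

NOT NULL columns: copy_id is supplied; email defaults to 'pending'; floor defaults to 10.
CHECK constraints: 'item42' satisfies (length(title) <= 10).
No constraint is violated.

succeeds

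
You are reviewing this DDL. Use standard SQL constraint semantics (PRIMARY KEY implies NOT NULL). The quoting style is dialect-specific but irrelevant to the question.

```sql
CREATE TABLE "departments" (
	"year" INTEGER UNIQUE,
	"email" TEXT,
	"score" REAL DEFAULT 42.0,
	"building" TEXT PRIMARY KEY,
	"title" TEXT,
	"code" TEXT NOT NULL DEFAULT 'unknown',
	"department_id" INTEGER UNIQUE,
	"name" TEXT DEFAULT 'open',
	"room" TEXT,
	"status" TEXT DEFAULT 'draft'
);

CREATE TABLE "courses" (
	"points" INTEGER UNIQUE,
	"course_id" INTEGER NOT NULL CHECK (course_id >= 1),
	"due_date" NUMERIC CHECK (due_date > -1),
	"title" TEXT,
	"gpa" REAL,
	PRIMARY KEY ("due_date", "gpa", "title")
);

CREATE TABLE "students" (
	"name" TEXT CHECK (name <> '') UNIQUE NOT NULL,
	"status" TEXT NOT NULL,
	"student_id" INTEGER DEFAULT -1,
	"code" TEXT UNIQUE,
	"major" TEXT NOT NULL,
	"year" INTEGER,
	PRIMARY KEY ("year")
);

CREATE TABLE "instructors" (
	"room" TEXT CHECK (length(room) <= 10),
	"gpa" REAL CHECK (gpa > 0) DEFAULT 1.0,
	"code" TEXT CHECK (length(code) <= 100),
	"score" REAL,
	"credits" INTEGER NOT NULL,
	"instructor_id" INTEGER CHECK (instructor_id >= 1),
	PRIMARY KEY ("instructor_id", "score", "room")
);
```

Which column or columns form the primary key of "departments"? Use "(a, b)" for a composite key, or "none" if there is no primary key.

building is declared PRIMARY KEY inline on the column.

building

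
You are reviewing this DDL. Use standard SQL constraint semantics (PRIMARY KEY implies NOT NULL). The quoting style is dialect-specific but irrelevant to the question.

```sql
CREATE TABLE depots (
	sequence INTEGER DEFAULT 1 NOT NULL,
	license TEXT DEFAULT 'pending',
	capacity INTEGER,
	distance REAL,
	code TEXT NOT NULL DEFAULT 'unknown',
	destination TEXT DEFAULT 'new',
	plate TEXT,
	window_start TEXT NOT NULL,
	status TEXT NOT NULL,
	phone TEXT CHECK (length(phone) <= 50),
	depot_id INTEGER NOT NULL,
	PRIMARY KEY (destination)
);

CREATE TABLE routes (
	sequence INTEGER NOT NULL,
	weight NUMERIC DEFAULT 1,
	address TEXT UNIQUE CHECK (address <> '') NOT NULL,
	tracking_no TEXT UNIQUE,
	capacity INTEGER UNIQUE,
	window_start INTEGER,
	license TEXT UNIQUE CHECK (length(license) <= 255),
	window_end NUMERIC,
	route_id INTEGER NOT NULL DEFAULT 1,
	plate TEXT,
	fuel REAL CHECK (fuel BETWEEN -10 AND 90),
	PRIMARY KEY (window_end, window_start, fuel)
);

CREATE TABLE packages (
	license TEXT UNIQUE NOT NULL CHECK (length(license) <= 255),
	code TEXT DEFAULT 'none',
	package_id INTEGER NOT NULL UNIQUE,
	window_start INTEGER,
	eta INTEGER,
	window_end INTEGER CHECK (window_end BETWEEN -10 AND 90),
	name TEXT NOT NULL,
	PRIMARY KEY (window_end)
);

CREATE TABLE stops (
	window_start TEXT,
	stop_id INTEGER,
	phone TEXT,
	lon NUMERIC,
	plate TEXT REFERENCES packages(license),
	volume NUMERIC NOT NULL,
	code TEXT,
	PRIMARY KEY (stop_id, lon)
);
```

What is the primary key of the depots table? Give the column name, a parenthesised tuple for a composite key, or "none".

destination is declared PRIMARY KEY as a table-level PRIMARY KEY clause.

destination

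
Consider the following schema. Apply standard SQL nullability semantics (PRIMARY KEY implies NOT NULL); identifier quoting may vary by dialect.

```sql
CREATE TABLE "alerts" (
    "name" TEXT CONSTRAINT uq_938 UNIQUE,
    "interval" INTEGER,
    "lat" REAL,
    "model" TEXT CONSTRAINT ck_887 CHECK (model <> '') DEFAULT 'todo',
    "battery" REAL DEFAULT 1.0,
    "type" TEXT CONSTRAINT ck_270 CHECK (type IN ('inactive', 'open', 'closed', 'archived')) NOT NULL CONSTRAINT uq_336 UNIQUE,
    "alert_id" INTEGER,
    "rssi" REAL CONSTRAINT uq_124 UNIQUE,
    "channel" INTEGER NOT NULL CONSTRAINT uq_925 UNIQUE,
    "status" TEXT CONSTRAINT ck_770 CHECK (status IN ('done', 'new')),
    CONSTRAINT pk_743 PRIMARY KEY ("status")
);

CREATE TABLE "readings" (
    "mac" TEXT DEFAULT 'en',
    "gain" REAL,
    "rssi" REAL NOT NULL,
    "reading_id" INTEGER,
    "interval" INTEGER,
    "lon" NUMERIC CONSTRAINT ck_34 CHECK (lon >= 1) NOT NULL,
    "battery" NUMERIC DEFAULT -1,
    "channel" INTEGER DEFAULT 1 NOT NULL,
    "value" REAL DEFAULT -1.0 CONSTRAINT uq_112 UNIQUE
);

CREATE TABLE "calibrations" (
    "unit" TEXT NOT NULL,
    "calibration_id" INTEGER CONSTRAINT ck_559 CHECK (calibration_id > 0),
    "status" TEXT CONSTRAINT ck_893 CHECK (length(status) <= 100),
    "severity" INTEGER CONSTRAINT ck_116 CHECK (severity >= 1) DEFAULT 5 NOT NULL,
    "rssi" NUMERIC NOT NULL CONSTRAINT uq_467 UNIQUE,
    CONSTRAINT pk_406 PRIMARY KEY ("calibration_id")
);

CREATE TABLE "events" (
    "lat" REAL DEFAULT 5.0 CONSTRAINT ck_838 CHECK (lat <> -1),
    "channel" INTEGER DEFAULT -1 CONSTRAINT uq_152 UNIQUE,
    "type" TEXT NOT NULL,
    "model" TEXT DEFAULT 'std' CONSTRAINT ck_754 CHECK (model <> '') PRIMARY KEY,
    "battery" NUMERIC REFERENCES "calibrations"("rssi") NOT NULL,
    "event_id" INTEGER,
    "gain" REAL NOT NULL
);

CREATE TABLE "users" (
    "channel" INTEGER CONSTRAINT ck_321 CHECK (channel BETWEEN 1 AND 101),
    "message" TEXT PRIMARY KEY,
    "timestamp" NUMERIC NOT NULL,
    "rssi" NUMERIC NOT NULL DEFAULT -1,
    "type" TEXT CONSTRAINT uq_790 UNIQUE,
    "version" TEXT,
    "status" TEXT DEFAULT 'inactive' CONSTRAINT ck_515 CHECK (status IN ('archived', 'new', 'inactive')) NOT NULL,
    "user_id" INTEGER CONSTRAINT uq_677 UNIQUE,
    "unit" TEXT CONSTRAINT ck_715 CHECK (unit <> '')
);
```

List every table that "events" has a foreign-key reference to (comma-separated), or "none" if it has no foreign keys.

calibrations

- battery REFERENCES calibrations(rssi).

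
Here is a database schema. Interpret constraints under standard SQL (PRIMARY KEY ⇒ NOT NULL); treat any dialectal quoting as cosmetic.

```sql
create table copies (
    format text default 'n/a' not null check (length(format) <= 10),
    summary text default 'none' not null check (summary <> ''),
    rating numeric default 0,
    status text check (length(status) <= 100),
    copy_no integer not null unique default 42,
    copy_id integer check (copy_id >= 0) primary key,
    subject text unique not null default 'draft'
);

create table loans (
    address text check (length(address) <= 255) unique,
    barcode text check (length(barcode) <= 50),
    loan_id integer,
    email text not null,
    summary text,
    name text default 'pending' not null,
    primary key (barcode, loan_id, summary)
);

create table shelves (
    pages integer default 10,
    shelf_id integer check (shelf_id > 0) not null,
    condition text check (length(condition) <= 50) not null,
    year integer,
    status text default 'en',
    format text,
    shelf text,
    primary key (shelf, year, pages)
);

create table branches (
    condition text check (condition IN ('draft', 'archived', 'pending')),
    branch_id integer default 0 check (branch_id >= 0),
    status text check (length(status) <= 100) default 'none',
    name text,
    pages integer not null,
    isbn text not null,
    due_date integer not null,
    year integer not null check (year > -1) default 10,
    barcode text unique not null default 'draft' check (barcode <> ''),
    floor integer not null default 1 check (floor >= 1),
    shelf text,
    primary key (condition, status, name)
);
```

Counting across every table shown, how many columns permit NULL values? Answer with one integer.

copies: 2 nullable (rating, status — PK (copy_id) and explicit NOT NULL columns excluded).
loans: 1 nullable (address — PK (barcode, loan_id, summary) and explicit NOT NULL columns excluded).
shelves: 2 nullable (status, format — PK (shelf, year, pages) and explicit NOT NULL columns excluded).
branches: 2 nullable (branch_id, shelf — PK (condition, status, name) and explicit NOT NULL columns excluded).
Total: 2 + 1 + 2 + 2 = 7.

7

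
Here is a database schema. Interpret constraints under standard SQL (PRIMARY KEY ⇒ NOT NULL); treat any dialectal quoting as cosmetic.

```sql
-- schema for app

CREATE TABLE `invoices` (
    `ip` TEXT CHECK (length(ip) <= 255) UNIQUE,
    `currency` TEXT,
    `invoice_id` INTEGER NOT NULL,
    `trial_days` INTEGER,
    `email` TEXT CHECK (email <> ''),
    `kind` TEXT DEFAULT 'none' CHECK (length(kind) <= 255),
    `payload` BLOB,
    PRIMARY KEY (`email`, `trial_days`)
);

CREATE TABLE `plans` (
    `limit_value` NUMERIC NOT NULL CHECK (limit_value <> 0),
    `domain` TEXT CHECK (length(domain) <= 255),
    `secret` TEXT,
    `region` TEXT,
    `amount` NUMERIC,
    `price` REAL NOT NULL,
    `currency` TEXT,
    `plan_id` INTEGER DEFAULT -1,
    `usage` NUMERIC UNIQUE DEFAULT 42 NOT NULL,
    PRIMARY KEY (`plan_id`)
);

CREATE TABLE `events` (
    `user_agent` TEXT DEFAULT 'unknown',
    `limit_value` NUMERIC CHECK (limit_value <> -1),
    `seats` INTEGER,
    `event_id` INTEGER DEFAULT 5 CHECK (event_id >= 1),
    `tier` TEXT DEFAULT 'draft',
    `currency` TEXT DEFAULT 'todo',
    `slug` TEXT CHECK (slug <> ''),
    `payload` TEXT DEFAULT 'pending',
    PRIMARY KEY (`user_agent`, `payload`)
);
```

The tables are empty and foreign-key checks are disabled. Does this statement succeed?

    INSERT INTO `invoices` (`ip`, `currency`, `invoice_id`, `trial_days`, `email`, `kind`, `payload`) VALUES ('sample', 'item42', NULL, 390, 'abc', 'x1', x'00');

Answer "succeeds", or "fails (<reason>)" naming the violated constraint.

invoice_id is explicitly set to NULL, but invoice_id is declared NOT NULL.

fails (NOT NULL on invoice_id)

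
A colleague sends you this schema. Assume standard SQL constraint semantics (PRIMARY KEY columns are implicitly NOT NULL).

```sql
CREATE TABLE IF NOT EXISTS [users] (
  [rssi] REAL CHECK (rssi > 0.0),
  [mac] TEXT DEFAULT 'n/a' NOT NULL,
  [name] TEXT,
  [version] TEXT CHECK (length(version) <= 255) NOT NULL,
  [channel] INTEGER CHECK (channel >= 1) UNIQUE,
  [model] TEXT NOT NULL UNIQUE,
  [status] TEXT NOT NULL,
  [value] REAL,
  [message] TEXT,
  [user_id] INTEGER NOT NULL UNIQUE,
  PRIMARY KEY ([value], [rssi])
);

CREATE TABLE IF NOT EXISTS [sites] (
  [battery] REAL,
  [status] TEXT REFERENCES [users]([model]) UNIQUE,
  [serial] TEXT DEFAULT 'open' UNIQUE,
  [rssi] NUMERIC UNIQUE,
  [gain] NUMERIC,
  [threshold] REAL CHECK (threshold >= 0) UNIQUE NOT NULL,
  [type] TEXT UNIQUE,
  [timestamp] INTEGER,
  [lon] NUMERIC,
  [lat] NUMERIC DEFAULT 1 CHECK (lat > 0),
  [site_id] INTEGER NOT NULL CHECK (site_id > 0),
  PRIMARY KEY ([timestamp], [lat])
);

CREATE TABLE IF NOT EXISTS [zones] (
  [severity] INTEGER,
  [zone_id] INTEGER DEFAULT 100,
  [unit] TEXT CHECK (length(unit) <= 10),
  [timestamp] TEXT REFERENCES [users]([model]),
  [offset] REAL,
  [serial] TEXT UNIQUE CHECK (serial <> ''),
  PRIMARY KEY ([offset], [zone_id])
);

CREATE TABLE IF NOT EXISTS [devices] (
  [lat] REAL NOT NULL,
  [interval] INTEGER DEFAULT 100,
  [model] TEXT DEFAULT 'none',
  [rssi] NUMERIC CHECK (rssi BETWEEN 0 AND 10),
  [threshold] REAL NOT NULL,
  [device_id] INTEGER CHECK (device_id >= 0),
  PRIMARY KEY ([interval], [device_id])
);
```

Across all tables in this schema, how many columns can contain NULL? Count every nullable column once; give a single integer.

users: 3 nullable (name, channel, message — PK (value, rssi) and explicit NOT NULL columns excluded).
sites: 7 nullable (battery, status, serial, rssi, gain, type, lon — PK (timestamp, lat) and explicit NOT NULL columns excluded).
zones: 4 nullable (severity, unit, timestamp, serial — PK (offset, zone_id) and explicit NOT NULL columns excluded).
devices: 2 nullable (model, rssi — PK (interval, device_id) and explicit NOT NULL columns excluded).
Total: 3 + 7 + 4 + 2 = 16.

16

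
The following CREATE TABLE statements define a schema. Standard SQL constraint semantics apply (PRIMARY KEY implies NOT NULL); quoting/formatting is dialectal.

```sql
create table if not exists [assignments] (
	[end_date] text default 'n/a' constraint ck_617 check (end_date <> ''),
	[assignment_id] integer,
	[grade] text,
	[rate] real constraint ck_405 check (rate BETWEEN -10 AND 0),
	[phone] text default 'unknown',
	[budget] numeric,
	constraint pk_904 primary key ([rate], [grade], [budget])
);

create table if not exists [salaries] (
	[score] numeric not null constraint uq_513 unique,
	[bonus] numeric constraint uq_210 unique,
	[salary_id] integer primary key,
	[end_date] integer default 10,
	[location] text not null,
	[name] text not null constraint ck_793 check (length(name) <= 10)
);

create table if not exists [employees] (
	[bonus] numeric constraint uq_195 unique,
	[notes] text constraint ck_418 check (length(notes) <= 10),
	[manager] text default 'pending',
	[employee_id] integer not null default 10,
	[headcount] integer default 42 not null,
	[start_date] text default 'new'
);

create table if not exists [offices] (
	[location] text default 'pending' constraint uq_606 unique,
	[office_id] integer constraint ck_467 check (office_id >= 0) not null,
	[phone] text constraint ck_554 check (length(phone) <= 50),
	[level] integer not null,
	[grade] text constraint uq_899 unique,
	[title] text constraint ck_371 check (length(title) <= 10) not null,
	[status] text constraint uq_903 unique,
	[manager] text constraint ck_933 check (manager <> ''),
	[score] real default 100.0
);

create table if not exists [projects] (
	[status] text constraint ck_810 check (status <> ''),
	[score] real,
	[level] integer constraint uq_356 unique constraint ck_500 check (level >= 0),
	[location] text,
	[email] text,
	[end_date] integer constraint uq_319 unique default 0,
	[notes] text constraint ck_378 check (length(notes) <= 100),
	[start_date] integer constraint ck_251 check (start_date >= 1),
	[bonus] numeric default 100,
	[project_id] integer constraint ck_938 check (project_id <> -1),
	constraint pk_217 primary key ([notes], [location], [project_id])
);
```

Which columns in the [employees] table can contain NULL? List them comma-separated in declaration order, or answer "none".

bonus, notes, manager, start_date

- bonus: UNIQUE does not imply NOT NULL → nullable.
- notes: CHECK does not forbid NULL (a CHECK constraint passes when its expression is NULL) → nullable.
- manager: DEFAULT only fills an omitted column; an explicit NULL is still allowed → nullable.
- employee_id: declared NOT NULL → not nullable.
- headcount: declared NOT NULL → not nullable.
- start_date: DEFAULT only fills an omitted column; an explicit NULL is still allowed → nullable.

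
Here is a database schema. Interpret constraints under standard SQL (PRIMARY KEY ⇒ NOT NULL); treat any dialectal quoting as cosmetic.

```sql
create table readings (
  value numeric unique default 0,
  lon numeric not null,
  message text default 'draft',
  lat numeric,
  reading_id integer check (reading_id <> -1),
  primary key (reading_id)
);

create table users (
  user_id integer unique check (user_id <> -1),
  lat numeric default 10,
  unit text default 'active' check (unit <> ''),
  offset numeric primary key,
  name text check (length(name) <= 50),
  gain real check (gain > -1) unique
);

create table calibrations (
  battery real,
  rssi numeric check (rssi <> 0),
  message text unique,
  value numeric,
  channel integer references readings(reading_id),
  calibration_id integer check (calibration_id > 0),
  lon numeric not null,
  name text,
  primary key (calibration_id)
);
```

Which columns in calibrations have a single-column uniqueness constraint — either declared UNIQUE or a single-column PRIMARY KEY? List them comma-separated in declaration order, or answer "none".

message, calibration_id

- battery: no UNIQUE or single-column PK constraint.
- rssi: no UNIQUE or single-column PK constraint.
- message: declared UNIQUE → unique.
- value: no UNIQUE or single-column PK constraint.
- channel: no UNIQUE or single-column PK constraint.
- calibration_id: single-column PRIMARY KEY → unique.
- lon: no UNIQUE or single-column PK constraint.
- name: no UNIQUE or single-column PK constraint.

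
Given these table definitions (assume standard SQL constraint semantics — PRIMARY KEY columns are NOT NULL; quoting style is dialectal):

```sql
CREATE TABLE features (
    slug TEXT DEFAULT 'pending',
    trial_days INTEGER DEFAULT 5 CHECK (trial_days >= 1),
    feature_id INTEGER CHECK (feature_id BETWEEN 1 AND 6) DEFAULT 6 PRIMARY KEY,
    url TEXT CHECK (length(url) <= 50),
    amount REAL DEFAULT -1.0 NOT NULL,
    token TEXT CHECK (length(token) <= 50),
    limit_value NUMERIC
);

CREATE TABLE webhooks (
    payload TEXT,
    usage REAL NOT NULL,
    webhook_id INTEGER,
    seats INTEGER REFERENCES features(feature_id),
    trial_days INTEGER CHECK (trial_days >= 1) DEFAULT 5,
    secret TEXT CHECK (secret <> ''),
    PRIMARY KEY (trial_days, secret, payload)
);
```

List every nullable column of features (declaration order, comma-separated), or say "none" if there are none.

slug, trial_days, url, token, limit_value

- slug: DEFAULT only fills an omitted column; an explicit NULL is still allowed → nullable.
- trial_days: CHECK does not forbid NULL (a CHECK constraint passes when its expression is NULL) → nullable.
- feature_id: part of the PRIMARY KEY, which implies NOT NULL → not nullable.
- url: CHECK does not forbid NULL (a CHECK constraint passes when its expression is NULL) → nullable.
- amount: declared NOT NULL → not nullable.
- token: CHECK does not forbid NULL (a CHECK constraint passes when its expression is NULL) → nullable.
- limit_value: no NOT NULL constraint applies → nullable.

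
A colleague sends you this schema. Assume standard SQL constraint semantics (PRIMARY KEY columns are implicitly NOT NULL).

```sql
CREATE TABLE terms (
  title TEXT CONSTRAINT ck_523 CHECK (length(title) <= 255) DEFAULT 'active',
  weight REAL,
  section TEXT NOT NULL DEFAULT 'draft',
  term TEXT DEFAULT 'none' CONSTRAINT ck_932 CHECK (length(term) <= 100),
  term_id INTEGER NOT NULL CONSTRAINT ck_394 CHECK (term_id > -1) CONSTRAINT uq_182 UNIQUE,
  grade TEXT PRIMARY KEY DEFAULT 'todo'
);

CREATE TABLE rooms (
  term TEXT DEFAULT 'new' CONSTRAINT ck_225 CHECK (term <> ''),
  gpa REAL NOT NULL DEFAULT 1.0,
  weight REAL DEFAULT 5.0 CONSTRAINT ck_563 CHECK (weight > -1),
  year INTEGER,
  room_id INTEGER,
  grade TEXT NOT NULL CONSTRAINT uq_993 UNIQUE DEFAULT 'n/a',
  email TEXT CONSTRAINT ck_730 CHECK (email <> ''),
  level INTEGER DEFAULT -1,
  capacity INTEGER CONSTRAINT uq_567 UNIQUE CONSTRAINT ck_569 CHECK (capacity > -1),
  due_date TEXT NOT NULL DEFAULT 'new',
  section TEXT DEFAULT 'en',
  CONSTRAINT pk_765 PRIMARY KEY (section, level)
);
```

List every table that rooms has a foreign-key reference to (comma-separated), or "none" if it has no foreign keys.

none

No column in rooms has a REFERENCES clause.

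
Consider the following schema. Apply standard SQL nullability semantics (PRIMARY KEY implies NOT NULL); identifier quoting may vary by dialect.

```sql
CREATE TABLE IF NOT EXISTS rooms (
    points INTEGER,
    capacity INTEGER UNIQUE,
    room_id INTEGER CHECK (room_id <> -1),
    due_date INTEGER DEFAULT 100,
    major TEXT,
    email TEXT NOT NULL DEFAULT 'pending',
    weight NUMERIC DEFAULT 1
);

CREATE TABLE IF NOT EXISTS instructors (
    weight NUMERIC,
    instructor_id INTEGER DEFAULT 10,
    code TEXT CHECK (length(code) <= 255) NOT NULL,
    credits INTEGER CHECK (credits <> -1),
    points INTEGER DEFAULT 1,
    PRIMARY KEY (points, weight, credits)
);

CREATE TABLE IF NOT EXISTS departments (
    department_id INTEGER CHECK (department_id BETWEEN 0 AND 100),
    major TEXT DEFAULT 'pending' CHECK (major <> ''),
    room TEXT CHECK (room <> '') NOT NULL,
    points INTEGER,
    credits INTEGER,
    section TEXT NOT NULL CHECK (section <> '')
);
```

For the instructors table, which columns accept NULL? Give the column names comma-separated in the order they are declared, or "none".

instructor_id

- weight: part of the PRIMARY KEY, which implies NOT NULL → not nullable.
- instructor_id: DEFAULT only fills an omitted column; an explicit NULL is still allowed → nullable.
- code: declared NOT NULL → not nullable.
- credits: part of the PRIMARY KEY, which implies NOT NULL → not nullable.
- points: part of the PRIMARY KEY, which implies NOT NULL → not nullable.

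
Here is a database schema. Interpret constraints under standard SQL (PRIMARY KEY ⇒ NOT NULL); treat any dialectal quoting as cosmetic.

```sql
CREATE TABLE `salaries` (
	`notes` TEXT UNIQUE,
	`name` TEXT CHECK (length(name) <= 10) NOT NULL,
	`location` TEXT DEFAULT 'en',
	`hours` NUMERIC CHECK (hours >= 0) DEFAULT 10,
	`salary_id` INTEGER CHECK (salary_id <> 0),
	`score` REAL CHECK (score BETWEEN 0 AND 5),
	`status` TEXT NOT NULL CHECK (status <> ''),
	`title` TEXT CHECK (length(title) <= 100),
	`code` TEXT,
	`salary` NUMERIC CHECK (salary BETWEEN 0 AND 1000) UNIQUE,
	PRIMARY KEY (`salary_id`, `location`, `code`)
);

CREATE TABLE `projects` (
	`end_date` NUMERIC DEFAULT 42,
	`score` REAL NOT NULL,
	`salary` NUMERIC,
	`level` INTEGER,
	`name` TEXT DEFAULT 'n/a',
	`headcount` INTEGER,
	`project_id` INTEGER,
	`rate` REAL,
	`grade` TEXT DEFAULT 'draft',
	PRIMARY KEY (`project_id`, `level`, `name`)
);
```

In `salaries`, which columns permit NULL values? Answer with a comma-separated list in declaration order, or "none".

notes, hours, score, title, salary

- notes: UNIQUE does not imply NOT NULL → nullable.
- name: declared NOT NULL → not nullable.
- location: part of the PRIMARY KEY, which implies NOT NULL → not nullable.
- hours: CHECK does not forbid NULL (a CHECK constraint passes when its expression is NULL) → nullable.
- salary_id: part of the PRIMARY KEY, which implies NOT NULL → not nullable.
- score: CHECK does not forbid NULL (a CHECK constraint passes when its expression is NULL) → nullable.
- status: declared NOT NULL → not nullable.
- title: CHECK does not forbid NULL (a CHECK constraint passes when its expression is NULL) → nullable.
- code: part of the PRIMARY KEY, which implies NOT NULL → not nullable.
- salary: CHECK does not forbid NULL (a CHECK constraint passes when its expression is NULL) → nullable.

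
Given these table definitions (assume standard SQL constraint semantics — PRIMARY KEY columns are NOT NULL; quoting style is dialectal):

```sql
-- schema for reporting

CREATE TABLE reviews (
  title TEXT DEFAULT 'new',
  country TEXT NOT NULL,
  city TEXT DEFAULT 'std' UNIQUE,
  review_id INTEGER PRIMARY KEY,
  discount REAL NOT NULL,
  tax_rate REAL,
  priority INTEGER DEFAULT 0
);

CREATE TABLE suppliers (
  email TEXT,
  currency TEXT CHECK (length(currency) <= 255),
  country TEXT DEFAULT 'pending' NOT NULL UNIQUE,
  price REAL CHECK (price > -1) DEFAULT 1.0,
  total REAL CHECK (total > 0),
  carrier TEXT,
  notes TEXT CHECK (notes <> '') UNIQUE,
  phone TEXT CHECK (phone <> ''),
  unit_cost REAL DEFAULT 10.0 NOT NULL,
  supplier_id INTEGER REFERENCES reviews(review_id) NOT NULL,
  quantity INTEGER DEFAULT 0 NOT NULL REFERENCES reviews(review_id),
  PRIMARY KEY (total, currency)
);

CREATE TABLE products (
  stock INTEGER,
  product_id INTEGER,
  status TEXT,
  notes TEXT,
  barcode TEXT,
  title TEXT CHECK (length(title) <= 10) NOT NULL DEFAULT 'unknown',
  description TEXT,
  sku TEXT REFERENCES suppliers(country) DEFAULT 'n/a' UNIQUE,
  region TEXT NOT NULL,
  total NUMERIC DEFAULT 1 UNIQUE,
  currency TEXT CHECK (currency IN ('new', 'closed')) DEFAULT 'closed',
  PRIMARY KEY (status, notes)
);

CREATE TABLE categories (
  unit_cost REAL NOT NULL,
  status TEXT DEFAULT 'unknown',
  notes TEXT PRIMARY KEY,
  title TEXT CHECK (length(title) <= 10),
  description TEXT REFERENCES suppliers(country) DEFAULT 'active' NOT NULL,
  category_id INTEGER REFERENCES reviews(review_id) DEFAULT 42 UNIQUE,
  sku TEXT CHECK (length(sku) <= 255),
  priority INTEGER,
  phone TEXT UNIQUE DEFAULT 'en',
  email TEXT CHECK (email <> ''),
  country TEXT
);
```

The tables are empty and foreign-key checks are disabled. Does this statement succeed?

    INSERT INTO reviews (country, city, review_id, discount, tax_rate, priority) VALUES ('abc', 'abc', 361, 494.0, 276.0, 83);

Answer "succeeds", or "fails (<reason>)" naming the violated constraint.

NOT NULL columns: country is supplied; discount is supplied; review_id is supplied.
No constraint is violated.

succeeds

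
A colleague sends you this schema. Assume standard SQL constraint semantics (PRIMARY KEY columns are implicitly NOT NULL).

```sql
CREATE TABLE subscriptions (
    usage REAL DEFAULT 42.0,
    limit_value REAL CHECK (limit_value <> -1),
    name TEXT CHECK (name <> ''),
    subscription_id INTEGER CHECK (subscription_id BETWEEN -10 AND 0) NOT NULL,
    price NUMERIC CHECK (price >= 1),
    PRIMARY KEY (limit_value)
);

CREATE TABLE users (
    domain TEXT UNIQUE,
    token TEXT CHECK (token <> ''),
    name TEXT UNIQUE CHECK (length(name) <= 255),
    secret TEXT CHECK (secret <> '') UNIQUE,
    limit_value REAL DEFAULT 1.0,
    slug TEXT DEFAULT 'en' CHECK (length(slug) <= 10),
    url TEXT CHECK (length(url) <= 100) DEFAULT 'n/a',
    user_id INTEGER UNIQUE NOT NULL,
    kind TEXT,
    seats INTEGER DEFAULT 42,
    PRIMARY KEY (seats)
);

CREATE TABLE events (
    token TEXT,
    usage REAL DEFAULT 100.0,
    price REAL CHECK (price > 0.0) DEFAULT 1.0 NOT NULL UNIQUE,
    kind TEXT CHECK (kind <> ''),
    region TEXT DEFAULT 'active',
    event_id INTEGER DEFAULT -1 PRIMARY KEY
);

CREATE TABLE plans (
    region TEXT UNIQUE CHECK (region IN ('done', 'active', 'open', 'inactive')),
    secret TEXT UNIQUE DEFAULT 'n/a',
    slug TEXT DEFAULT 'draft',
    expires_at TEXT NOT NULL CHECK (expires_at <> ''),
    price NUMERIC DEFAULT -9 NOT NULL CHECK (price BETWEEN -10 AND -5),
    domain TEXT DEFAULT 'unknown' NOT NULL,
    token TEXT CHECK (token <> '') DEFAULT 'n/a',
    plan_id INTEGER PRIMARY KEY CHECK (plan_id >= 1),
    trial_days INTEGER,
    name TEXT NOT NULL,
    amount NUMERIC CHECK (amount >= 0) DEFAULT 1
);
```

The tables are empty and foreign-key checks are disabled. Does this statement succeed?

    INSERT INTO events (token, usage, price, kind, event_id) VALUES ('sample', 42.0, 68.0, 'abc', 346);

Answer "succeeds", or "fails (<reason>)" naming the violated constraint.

succeeds

NOT NULL columns: event_id is supplied; price is supplied.
CHECK constraints: 68.0 satisfies (price > 0.0); 'abc' satisfies (kind <> '').
No constraint is violated.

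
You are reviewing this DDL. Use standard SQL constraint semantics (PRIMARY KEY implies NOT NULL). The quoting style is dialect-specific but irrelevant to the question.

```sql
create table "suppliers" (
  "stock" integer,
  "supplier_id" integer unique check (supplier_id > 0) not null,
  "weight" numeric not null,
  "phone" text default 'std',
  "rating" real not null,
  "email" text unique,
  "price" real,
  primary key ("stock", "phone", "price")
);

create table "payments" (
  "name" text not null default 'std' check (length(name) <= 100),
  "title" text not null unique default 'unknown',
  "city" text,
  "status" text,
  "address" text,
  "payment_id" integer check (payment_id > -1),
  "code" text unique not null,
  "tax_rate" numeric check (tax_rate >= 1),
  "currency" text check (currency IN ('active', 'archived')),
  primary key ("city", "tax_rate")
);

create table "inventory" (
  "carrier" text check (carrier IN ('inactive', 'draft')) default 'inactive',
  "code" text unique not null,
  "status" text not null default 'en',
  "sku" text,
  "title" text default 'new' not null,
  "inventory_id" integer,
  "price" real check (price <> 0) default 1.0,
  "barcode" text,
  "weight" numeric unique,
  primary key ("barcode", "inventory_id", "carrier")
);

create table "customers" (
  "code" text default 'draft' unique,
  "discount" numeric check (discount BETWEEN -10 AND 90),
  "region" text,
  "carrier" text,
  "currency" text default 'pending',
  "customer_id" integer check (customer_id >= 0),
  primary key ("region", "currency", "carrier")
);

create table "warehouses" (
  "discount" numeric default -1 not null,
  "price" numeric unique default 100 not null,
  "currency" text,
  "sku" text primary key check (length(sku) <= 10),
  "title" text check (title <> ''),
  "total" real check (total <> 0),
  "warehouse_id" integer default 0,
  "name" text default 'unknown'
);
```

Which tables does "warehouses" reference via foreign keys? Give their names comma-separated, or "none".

none

No column in warehouses has a REFERENCES clause.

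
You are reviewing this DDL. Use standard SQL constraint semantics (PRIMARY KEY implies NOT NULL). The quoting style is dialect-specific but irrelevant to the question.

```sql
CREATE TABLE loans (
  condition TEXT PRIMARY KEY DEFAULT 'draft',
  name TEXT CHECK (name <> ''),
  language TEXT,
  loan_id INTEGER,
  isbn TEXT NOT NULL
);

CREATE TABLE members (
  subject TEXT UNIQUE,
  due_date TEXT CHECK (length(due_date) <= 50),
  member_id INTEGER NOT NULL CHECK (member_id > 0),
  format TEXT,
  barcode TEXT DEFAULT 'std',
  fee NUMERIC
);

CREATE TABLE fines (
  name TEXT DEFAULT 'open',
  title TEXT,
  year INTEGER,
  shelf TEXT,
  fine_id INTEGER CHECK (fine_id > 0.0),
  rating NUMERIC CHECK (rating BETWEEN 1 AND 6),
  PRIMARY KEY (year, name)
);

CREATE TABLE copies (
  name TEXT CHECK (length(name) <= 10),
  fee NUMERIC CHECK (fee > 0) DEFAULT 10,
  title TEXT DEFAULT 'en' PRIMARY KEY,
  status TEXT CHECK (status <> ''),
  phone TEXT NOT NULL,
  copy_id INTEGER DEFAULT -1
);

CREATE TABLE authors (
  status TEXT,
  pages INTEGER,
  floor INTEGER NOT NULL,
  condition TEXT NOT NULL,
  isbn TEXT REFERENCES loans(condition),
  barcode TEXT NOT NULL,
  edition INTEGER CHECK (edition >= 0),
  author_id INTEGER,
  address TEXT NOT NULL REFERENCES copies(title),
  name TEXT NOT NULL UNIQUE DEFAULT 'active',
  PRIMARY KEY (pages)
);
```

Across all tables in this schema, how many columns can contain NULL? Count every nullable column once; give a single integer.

20

loans: 3 nullable (name, language, loan_id — PK (condition) and explicit NOT NULL columns excluded).
members: 5 nullable (subject, due_date, format, barcode, fee — PK none and explicit NOT NULL columns excluded).
fines: 4 nullable (title, shelf, fine_id, rating — PK (year, name) and explicit NOT NULL columns excluded).
copies: 4 nullable (name, fee, status, copy_id — PK (title) and explicit NOT NULL columns excluded).
authors: 4 nullable (status, isbn, edition, author_id — PK (pages) and explicit NOT NULL columns excluded).
Total: 3 + 5 + 4 + 4 + 4 = 20.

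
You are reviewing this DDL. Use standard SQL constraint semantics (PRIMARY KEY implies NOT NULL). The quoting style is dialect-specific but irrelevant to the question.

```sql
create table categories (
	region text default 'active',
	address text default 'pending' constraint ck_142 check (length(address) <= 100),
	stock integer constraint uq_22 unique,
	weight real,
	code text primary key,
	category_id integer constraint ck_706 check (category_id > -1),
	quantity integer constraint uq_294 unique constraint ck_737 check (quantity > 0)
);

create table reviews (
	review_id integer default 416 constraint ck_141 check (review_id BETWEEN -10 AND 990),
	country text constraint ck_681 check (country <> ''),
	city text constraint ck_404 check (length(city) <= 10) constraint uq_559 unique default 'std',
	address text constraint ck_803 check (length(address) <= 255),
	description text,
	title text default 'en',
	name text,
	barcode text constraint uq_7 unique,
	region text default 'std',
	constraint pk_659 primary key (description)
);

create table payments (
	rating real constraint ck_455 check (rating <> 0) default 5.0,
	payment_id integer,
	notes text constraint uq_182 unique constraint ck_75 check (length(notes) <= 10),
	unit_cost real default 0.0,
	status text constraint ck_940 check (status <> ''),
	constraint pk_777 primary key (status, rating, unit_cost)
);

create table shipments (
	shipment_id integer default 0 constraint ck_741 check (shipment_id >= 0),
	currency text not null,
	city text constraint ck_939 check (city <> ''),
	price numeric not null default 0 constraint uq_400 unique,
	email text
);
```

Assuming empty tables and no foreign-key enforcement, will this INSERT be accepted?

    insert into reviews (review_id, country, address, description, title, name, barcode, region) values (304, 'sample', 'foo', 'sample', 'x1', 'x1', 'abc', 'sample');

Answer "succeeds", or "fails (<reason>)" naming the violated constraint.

succeeds

NOT NULL columns: description is supplied.
CHECK constraints: 304 satisfies (review_id BETWEEN -10 AND 990); 'sample' satisfies (country <> ''); 'foo' satisfies (length(address) <= 255).
No constraint is violated.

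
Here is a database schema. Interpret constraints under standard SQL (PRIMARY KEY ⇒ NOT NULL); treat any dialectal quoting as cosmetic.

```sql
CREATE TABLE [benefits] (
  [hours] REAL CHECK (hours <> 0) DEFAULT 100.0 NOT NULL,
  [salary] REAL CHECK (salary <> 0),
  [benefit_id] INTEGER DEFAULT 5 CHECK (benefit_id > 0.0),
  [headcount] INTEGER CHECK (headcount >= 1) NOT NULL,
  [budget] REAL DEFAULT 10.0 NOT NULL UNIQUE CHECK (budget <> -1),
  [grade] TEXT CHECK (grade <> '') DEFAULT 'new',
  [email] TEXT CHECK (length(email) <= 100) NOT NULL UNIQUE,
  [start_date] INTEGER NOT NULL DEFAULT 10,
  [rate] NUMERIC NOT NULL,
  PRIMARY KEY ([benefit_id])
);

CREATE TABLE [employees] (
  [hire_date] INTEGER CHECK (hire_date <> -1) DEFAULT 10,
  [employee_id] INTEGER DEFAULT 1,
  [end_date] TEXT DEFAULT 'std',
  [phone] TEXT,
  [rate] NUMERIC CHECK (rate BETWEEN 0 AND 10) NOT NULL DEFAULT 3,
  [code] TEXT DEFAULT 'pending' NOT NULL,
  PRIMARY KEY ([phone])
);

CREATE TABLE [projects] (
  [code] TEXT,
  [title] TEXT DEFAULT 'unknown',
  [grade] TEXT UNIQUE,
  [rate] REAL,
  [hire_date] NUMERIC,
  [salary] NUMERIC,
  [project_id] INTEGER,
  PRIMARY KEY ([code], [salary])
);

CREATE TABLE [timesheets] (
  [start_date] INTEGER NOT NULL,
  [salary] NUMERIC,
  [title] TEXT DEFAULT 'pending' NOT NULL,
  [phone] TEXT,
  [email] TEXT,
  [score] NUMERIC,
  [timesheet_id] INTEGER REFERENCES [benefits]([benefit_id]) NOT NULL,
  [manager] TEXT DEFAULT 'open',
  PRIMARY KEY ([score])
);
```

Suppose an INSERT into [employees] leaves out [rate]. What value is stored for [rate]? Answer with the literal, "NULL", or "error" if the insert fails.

3

rate has an explicit DEFAULT 3.
When the column is omitted from an INSERT, that default is used.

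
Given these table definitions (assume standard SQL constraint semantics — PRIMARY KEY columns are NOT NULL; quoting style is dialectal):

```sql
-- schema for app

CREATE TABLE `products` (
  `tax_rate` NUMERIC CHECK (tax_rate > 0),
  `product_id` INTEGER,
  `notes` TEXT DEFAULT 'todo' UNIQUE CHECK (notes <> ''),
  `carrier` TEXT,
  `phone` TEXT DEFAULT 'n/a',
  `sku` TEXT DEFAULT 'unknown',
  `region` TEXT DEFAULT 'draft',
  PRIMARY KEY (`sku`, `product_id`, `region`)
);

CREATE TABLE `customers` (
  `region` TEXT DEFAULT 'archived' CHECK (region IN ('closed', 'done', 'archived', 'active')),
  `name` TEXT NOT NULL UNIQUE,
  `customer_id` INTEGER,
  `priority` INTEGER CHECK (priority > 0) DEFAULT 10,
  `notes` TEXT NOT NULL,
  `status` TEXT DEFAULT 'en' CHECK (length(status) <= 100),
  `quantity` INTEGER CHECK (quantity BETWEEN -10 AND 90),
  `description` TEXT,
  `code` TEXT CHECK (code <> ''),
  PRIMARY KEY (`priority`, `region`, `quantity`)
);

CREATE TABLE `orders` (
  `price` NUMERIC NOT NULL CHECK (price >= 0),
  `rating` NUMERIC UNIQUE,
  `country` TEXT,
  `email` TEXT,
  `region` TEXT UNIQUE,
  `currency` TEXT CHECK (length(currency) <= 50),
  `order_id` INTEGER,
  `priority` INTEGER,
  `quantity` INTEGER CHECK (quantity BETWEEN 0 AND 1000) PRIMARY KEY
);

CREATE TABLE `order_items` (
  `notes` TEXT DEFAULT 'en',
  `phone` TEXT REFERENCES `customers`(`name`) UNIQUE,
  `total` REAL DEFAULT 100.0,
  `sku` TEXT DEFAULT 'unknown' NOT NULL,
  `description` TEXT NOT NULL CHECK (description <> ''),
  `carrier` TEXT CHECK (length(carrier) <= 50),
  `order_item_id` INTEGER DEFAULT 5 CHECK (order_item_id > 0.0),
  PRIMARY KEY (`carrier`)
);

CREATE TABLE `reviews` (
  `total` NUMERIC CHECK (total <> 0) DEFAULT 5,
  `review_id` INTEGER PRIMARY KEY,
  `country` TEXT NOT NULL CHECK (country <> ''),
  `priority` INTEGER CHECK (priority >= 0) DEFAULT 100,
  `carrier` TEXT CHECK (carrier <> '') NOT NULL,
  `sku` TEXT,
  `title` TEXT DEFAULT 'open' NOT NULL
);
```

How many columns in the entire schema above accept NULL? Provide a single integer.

products: 4 nullable (tax_rate, notes, carrier, phone — PK (sku, product_id, region) and explicit NOT NULL columns excluded).
customers: 4 nullable (customer_id, status, description, code — PK (priority, region, quantity) and explicit NOT NULL columns excluded).
orders: 7 nullable (rating, country, email, region, currency, order_id, priority — PK (quantity) and explicit NOT NULL columns excluded).
order_items: 4 nullable (notes, phone, total, order_item_id — PK (carrier) and explicit NOT NULL columns excluded).
reviews: 3 nullable (total, priority, sku — PK (review_id) and explicit NOT NULL columns excluded).
Total: 4 + 4 + 7 + 4 + 3 = 22.

22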